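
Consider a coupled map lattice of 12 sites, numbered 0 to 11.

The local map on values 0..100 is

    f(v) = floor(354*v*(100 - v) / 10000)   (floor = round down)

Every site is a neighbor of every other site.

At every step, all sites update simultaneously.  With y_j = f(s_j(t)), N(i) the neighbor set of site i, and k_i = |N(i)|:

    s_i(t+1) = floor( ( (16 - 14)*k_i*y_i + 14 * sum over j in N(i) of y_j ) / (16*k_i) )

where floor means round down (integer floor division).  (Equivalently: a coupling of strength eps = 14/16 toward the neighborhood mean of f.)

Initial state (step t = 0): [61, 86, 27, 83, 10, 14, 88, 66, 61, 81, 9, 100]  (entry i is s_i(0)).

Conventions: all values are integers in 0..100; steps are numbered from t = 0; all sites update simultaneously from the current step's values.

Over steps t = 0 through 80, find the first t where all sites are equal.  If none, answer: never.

Answer: 2
Key observation: Synchronization is absorbing here: once all sites are equal they stay equal, and step 2 is the first all-equal step.

Derivation:
t=0: [61, 86, 27, 83, 10, 14, 88, 66, 61, 81, 9, 100]  (not all equal)
t=1: [51, 49, 50, 49, 49, 49, 49, 51, 51, 50, 48, 47]  (not all equal)
t=2: [88, 88, 88, 88, 88, 88, 88, 88, 88, 88, 88, 88]  (all equal)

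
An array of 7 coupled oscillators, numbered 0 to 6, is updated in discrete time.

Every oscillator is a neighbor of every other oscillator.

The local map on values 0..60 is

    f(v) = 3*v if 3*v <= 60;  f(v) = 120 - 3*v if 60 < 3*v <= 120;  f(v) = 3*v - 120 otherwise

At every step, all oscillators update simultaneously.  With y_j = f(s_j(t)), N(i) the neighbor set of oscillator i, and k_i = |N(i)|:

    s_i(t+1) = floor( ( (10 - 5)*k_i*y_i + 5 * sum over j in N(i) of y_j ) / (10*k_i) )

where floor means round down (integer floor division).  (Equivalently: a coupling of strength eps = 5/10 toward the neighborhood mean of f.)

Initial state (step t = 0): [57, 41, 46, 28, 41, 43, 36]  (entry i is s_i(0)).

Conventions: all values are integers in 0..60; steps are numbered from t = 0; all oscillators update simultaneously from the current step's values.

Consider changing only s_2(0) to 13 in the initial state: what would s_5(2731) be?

Simulating step by step:
t=0: [57, 41, 13, 28, 41, 43, 36]
t=1: [34, 14, 29, 27, 14, 16, 17]
t=2: [30, 40, 36, 39, 40, 42, 44]
t=3: [17, 5, 10, 6, 5, 7, 10]
t=4: [36, 21, 27, 22, 21, 23, 27]
t=5: [30, 49, 42, 48, 49, 47, 42]
t=6: [24, 23, 14, 21, 23, 20, 14]
t=7: [49, 50, 46, 53, 50, 54, 46]
t=8: [28, 29, 24, 33, 29, 34, 24]
t=9: [34, 33, 39, 28, 33, 27, 39]
t=10: [19, 20, 13, 26, 20, 28, 13]
t=11: [51, 52, 44, 45, 52, 42, 44]
t=12: [26, 27, 17, 18, 27, 15, 17]
t=13: [44, 43, 48, 49, 43, 45, 48]
t=14: [15, 13, 20, 21, 13, 16, 20]
t=15: [47, 45, 54, 52, 45, 49, 54]
t=16: [25, 22, 34, 31, 22, 27, 34]
t=17: [40, 43, 28, 32, 43, 37, 28]
t=18: [10, 14, 25, 20, 14, 14, 25]
t=19: [38, 43, 44, 50, 43, 43, 44]
t=20: [9, 11, 12, 19, 11, 11, 12]
t=21: [32, 35, 36, 45, 35, 35, 36]
t=22: [19, 15, 14, 15, 15, 15, 14]
t=23: [50, 45, 44, 45, 45, 45, 44]
t=24: [22, 15, 14, 15, 15, 15, 14]
t=25: [49, 45, 44, 45, 45, 45, 44]
t=26: [20, 15, 14, 15, 15, 15, 14]
t=27: [52, 45, 44, 45, 45, 45, 44]
t=28: [25, 16, 15, 16, 16, 16, 15]
t=29: [46, 47, 46, 47, 47, 47, 46]
t=30: [19, 20, 19, 20, 20, 20, 19]
t=31: [58, 59, 58, 59, 59, 59, 58]
t=32: [55, 56, 55, 56, 56, 56, 55]
t=33: [46, 47, 46, 47, 47, 47, 46]

Answer: s_5(2731) = 59
Key observation: The state at step 29, [46, 47, 46, 47, 47, 47, 46], reappears at step 33: the system is in a cycle of period 4 from step 29 on.  Therefore the state at step 2731 equals the state at step 29 + ((2731 - 29) mod 4) = 31, which is [58, 59, 58, 59, 59, 59, 58].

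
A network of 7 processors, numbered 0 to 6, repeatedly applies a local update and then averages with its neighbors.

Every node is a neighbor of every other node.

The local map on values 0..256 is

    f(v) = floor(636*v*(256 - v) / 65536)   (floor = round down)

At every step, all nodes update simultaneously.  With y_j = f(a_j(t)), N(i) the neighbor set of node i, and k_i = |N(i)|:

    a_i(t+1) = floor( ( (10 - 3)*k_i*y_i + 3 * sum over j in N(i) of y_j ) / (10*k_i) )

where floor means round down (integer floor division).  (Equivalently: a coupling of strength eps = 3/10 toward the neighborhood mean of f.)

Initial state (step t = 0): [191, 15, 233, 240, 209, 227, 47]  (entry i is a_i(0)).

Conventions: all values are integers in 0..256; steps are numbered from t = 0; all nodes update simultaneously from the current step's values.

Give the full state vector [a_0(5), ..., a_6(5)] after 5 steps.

Simulating step by step:
t=0: [191, 15, 233, 240, 209, 227, 47]
t=1: [102, 47, 58, 48, 86, 65, 86]
t=2: [141, 104, 114, 105, 134, 120, 134]
t=3: [156, 154, 156, 154, 157, 157, 157]
t=4: [150, 151, 150, 151, 150, 150, 150]
t=5: [153, 153, 153, 153, 153, 153, 153]

Answer: [153, 153, 153, 153, 153, 153, 153]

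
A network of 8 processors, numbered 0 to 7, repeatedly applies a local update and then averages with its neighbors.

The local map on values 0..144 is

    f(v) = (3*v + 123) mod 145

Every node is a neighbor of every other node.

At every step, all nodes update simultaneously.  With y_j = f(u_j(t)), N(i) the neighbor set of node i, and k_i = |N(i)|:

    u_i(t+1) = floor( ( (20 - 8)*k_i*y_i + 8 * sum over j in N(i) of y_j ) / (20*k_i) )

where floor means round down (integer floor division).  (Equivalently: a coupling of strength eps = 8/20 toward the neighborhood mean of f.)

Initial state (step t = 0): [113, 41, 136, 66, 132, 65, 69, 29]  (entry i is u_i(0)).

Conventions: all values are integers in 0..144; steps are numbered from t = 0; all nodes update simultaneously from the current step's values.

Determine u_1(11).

Simulating step by step:
t=0: [113, 41, 136, 66, 132, 65, 69, 29]
t=1: [41, 81, 79, 43, 72, 42, 48, 62]
t=2: [91, 78, 75, 95, 63, 93, 103, 47]
t=3: [100, 78, 74, 106, 54, 103, 119, 107]
t=4: [106, 70, 63, 37, 110, 111, 58, 39]
t=5: [20, 40, 29, 65, 26, 28, 21, 68]
t=6: [44, 77, 59, 39, 54, 57, 46, 44]
t=7: [96, 71, 42, 88, 113, 39, 100, 96]
t=8: [108, 67, 98, 95, 57, 94, 114, 108]
t=9: [32, 44, 94, 89, 28, 88, 42, 32]
t=10: [82, 101, 104, 96, 75, 94, 98, 82]
t=11: [83, 114, 40, 106, 72, 103, 109, 83]

Answer: u_1(11) = 114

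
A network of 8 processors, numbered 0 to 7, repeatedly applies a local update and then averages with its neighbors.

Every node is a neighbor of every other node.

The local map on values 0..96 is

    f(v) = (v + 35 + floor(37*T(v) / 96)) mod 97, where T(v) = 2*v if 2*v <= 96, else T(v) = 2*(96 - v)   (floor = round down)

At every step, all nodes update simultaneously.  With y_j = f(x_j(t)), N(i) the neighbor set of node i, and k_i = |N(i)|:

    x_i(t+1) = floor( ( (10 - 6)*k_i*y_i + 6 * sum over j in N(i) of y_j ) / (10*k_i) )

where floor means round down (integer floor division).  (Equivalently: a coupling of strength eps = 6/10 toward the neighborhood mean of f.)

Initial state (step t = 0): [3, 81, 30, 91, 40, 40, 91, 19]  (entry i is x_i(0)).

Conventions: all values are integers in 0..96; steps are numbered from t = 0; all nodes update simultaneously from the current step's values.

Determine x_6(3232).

Simulating step by step:
t=0: [3, 81, 30, 91, 40, 40, 91, 19]
t=1: [38, 35, 53, 36, 28, 28, 36, 47]
t=2: [28, 57, 34, 27, 53, 53, 27, 33]
t=3: [70, 51, 73, 69, 51, 51, 69, 72]
t=4: [26, 24, 26, 26, 24, 24, 26, 26]
t=5: [79, 78, 79, 79, 78, 78, 79, 79]
t=6: [29, 29, 29, 29, 29, 29, 29, 29]
t=7: [86, 86, 86, 86, 86, 86, 86, 86]
t=8: [31, 31, 31, 31, 31, 31, 31, 31]
t=9: [89, 89, 89, 89, 89, 89, 89, 89]
t=10: [32, 32, 32, 32, 32, 32, 32, 32]
t=11: [91, 91, 91, 91, 91, 91, 91, 91]
t=12: [32, 32, 32, 32, 32, 32, 32, 32]

Answer: x_6(3232) = 32
Key observation: The state at step 10, [32, 32, 32, 32, 32, 32, 32, 32], reappears at step 12: the system is in a cycle of period 2 from step 10 on.  Therefore the state at step 3232 equals the state at step 10 + ((3232 - 10) mod 2) = 10, which is [32, 32, 32, 32, 32, 32, 32, 32].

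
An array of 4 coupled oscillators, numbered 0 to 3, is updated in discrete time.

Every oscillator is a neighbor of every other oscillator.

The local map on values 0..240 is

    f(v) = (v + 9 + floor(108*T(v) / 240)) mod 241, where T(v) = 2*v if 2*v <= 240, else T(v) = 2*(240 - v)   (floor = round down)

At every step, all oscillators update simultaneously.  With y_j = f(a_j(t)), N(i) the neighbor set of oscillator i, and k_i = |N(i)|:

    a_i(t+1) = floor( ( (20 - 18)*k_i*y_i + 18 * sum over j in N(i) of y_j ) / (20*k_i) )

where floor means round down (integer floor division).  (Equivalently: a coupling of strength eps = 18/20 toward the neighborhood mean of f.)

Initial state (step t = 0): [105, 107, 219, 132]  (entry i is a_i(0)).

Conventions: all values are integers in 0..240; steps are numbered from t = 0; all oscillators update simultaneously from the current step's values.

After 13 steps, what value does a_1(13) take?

Answer: a_1(13) = 206

Derivation:
t=0: [105, 107, 219, 132]
t=1: [157, 156, 197, 151]
t=2: [168, 168, 216, 168]
t=3: [1, 1, 0, 1]
t=4: [9, 9, 9, 9]
t=5: [26, 26, 26, 26]
t=6: [58, 58, 58, 58]
t=7: [119, 119, 119, 119]
t=8: [235, 235, 235, 235]
t=9: [7, 7, 7, 7]
t=10: [22, 22, 22, 22]
t=11: [50, 50, 50, 50]
t=12: [104, 104, 104, 104]
t=13: [206, 206, 206, 206]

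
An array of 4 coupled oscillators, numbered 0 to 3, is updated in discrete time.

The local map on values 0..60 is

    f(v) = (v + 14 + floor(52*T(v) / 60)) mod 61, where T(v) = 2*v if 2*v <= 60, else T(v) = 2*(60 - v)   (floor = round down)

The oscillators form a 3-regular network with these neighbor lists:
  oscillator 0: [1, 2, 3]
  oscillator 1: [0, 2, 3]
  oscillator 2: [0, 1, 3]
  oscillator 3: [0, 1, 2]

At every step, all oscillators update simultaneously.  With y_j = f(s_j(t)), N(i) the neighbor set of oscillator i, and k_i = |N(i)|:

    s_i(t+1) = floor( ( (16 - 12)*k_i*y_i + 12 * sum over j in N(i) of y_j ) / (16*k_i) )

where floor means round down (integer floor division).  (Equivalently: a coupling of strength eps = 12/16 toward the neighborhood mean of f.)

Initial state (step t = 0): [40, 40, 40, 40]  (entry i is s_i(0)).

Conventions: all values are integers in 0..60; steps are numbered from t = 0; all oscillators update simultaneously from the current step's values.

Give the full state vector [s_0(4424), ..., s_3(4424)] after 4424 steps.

Answer: [18, 18, 18, 18]
Key observation: The state at step 3, [24, 24, 24, 24], reappears at step 8: the system is in a cycle of period 5 from step 3 on.  Therefore the state at step 4424 equals the state at step 3 + ((4424 - 3) mod 5) = 4, which is [18, 18, 18, 18].

Derivation:
t=0: [40, 40, 40, 40]
t=1: [27, 27, 27, 27]
t=2: [26, 26, 26, 26]
t=3: [24, 24, 24, 24]
t=4: [18, 18, 18, 18]
t=5: [2, 2, 2, 2]
t=6: [19, 19, 19, 19]
t=7: [4, 4, 4, 4]
t=8: [24, 24, 24, 24]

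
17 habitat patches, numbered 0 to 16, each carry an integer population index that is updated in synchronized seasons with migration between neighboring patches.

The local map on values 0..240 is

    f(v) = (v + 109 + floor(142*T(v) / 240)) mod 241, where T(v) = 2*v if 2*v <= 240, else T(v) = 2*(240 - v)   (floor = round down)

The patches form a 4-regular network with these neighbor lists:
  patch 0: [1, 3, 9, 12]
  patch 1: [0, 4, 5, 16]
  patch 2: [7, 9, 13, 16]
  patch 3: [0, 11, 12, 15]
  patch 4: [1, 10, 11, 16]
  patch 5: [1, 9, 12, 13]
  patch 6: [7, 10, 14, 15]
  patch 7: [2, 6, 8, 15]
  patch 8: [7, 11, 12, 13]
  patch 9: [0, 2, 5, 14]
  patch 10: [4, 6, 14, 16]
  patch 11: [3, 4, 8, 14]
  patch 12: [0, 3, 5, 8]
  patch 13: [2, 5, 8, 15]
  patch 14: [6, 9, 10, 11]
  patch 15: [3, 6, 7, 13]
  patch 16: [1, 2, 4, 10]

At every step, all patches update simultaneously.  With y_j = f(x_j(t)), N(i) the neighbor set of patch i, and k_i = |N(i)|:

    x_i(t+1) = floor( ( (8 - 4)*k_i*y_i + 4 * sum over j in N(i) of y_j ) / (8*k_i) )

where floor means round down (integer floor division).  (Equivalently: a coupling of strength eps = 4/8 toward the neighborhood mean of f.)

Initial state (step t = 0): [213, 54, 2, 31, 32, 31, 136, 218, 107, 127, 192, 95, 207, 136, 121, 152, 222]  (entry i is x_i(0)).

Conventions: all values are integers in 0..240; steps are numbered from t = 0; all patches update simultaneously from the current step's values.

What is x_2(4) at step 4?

Simulating step by step:
t=0: [213, 54, 2, 31, 32, 31, 136, 218, 107, 127, 192, 95, 207, 136, 121, 152, 222]
t=1: [136, 185, 116, 141, 155, 162, 123, 114, 104, 130, 126, 110, 127, 127, 120, 129, 134]
t=2: [126, 121, 122, 124, 121, 123, 127, 117, 107, 126, 127, 113, 122, 122, 126, 126, 124]
t=3: [128, 128, 128, 126, 127, 128, 127, 122, 112, 128, 128, 117, 125, 125, 126, 127, 128]
t=4: [128, 128, 128, 127, 127, 128, 128, 126, 119, 128, 128, 123, 126, 126, 127, 128, 128]

Answer: x_2(4) = 128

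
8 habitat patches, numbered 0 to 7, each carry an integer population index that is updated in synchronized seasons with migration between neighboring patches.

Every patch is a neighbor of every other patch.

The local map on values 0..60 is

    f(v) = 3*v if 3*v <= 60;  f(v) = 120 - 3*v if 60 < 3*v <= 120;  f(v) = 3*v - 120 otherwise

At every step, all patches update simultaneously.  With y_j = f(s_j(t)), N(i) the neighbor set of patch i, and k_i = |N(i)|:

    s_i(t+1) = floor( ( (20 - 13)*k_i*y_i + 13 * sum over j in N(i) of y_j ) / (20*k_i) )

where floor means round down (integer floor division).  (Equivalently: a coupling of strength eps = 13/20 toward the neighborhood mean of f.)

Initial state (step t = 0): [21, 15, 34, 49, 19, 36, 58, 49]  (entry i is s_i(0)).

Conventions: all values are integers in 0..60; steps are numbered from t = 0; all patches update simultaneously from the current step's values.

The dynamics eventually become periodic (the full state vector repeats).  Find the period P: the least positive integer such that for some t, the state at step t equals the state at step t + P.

Answer: 4
Key observation: The state at step 4, [7, 8, 5, 5, 7, 5, 8, 5], reappears at step 8 — and no state repeats earlier — so the cycle the system enters has period 4.

Derivation:
t=0: [21, 15, 34, 49, 19, 36, 58, 49]
t=1: [42, 39, 32, 34, 42, 30, 41, 34]
t=2: [11, 10, 16, 14, 11, 17, 10, 14]
t=3: [37, 36, 41, 39, 37, 41, 36, 39]
t=4: [7, 8, 5, 5, 7, 5, 8, 5]
t=5: [19, 20, 17, 17, 19, 17, 20, 17]
t=6: [55, 56, 53, 53, 55, 53, 56, 53]
t=7: [43, 44, 41, 41, 43, 41, 44, 41]
t=8: [7, 8, 5, 5, 7, 5, 8, 5]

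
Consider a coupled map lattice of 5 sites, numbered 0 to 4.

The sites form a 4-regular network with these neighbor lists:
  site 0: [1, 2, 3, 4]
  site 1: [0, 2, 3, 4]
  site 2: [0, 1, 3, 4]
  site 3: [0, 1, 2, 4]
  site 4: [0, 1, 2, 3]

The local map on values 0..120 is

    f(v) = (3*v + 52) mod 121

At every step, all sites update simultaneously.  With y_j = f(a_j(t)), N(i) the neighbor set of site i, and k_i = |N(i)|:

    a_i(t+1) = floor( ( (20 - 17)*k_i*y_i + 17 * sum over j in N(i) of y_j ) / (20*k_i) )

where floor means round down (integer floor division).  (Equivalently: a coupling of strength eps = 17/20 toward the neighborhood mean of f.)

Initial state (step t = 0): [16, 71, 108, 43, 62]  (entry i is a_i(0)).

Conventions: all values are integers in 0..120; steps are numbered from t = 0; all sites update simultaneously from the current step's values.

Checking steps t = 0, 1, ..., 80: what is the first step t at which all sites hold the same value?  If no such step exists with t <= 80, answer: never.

Answer: 4
Key observation: Synchronization is absorbing here: once all sites are equal they stay equal, and step 4 is the first all-equal step.

Derivation:
t=0: [16, 71, 108, 43, 62]  (not all equal)
t=1: [60, 65, 65, 62, 59]  (not all equal)
t=2: [66, 73, 73, 66, 66]  (not all equal)
t=3: [16, 15, 15, 16, 16]  (not all equal)
t=4: [98, 98, 98, 98, 98]  (all equal)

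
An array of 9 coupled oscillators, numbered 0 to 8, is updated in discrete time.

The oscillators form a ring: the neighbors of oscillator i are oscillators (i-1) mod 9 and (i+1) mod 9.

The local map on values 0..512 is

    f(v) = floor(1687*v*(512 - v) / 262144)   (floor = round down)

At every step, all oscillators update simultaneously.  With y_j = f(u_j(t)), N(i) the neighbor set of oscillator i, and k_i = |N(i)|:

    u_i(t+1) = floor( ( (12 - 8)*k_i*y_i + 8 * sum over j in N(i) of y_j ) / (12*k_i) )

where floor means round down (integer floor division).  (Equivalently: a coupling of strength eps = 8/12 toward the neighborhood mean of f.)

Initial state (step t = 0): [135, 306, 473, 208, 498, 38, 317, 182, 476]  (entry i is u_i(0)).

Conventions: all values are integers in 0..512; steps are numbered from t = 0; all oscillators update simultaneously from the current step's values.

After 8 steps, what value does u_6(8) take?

Simulating step by step:
t=0: [135, 306, 473, 208, 498, 38, 317, 182, 476]
t=1: [280, 283, 309, 189, 188, 185, 299, 297, 274]
t=2: [418, 412, 404, 395, 390, 396, 402, 412, 415]
t=3: [258, 265, 280, 294, 299, 295, 281, 269, 258]
t=4: [421, 420, 417, 413, 410, 412, 416, 419, 420]
t=5: [247, 249, 255, 262, 265, 263, 257, 251, 248]
t=6: [421, 421, 421, 421, 421, 421, 421, 421, 421]
t=7: [246, 246, 246, 246, 246, 246, 246, 246, 246]
t=8: [421, 421, 421, 421, 421, 421, 421, 421, 421]

Answer: u_6(8) = 421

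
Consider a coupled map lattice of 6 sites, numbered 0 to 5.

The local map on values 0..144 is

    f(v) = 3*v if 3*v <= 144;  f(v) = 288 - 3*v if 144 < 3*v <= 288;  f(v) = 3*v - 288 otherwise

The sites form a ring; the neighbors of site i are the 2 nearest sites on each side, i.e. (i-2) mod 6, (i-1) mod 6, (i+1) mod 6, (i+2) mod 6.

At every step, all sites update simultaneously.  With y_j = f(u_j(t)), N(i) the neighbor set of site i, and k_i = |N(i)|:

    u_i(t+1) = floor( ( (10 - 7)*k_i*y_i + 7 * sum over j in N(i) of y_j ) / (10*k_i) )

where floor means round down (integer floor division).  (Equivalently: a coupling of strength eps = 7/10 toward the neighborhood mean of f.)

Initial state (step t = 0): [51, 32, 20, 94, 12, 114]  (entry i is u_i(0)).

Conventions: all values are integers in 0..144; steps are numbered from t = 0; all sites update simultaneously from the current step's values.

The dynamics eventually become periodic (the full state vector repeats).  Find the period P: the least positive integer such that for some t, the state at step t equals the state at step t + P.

Answer: 20
Key observation: The state at step 25, [95, 95, 94, 92, 92, 94], reappears at step 45 — and no state repeats earlier — so the cycle the system enters has period 20.

Derivation:
t=0: [51, 32, 20, 94, 12, 114]
t=1: [83, 73, 65, 44, 55, 63]
t=2: [78, 84, 91, 106, 100, 93]
t=3: [28, 29, 27, 21, 22, 25]
t=4: [79, 79, 76, 72, 72, 75]
t=5: [58, 58, 61, 64, 64, 61]
t=6: [107, 107, 105, 102, 102, 105]
t=7: [28, 28, 25, 23, 23, 25]
t=8: [78, 78, 76, 73, 73, 76]
t=9: [58, 58, 61, 63, 63, 61]
t=10: [108, 108, 106, 103, 103, 106]
t=11: [31, 31, 28, 26, 26, 28]
t=12: [87, 87, 85, 82, 82, 85]
t=13: [31, 31, 34, 36, 36, 34]
t=14: [98, 98, 100, 103, 103, 100]
t=15: [10, 10, 13, 15, 15, 13]
t=16: [35, 35, 37, 40, 40, 37]
t=17: [109, 109, 112, 114, 114, 112]
t=18: [44, 44, 46, 49, 49, 46]
t=19: [135, 135, 136, 138, 138, 136]
t=20: [119, 119, 121, 122, 122, 121]
t=21: [72, 72, 73, 75, 75, 73]
t=22: [69, 69, 67, 66, 66, 67]
t=23: [84, 84, 85, 87, 87, 85]
t=24: [33, 33, 31, 30, 30, 31]
t=25: [95, 95, 94, 92, 92, 94]
t=26: [5, 5, 7, 8, 8, 7]
t=27: [18, 18, 19, 21, 21, 19]
t=28: [56, 56, 58, 59, 59, 58]
t=29: [116, 116, 115, 113, 113, 115]
t=30: [57, 57, 55, 54, 54, 55]
t=31: [120, 120, 121, 123, 123, 121]
t=32: [74, 74, 76, 77, 77, 76]
t=33: [62, 62, 61, 59, 59, 61]
t=34: [104, 104, 106, 107, 107, 106]
t=35: [27, 27, 28, 30, 30, 28]
t=36: [83, 83, 85, 86, 86, 85]
t=37: [35, 35, 34, 32, 32, 34]
t=38: [102, 102, 100, 99, 99, 100]
t=39: [14, 14, 13, 11, 11, 13]
t=40: [39, 39, 37, 36, 36, 37]
t=41: [113, 113, 112, 110, 110, 112]
t=42: [48, 48, 46, 45, 45, 46]
t=43: [140, 140, 139, 137, 137, 139]
t=44: [129, 129, 127, 126, 126, 127]
t=45: [95, 95, 94, 92, 92, 94]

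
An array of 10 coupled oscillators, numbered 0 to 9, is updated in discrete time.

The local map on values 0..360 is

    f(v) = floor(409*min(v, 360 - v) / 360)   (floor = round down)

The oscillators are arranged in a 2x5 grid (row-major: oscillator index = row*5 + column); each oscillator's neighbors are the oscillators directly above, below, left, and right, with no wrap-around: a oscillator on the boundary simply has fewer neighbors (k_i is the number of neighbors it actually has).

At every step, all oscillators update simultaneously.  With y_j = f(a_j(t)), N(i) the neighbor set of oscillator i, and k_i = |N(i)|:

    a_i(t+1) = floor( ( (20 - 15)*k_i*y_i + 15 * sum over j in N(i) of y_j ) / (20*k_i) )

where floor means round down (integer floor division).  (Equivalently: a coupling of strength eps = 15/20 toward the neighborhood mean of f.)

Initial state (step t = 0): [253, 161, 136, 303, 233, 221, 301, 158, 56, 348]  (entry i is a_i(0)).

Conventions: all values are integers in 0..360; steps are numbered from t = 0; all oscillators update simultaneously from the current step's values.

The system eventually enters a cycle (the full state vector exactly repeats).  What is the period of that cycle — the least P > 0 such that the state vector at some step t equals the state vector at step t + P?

Simulating step by step:
t=0: [253, 161, 136, 303, 233, 221, 301, 158, 56, 348]
t=1: [157, 131, 144, 106, 64, 109, 146, 115, 79, 80]
t=2: [146, 163, 140, 111, 96, 159, 141, 136, 107, 82]
t=3: [178, 167, 156, 128, 109, 166, 169, 148, 123, 109]
t=4: [191, 190, 169, 146, 131, 194, 184, 169, 143, 129]
t=5: [190, 194, 185, 166, 153, 193, 193, 186, 166, 152]
t=6: [189, 192, 192, 186, 178, 190, 190, 193, 186, 178]
t=7: [192, 191, 191, 196, 200, 193, 191, 192, 196, 200]
t=8: [190, 191, 190, 186, 182, 190, 190, 190, 185, 182]
t=9: [192, 192, 193, 197, 200, 193, 192, 194, 197, 200]
t=10: [189, 189, 188, 185, 182, 189, 189, 188, 184, 182]
t=11: [194, 194, 195, 198, 200, 194, 194, 195, 198, 200]
t=12: [188, 187, 186, 184, 182, 188, 187, 186, 184, 182]
t=13: [195, 196, 197, 199, 200, 195, 196, 197, 199, 200]
t=14: [186, 186, 184, 182, 181, 186, 186, 184, 182, 181]
t=15: [197, 197, 199, 201, 202, 197, 197, 199, 201, 202]
t=16: [185, 184, 182, 180, 179, 185, 184, 182, 180, 179]
t=17: [198, 199, 201, 203, 203, 198, 199, 201, 203, 203]
t=18: [183, 182, 180, 178, 178, 183, 182, 180, 178, 178]
t=19: [201, 202, 203, 202, 202, 201, 202, 203, 202, 202]
t=20: [179, 179, 178, 178, 179, 179, 179, 178, 178, 179]
t=21: [203, 202, 202, 202, 202, 203, 202, 202, 202, 202]
t=22: [178, 178, 179, 179, 179, 178, 178, 179, 179, 179]
t=23: [202, 202, 202, 203, 203, 202, 202, 202, 203, 203]
t=24: [179, 179, 178, 178, 178, 179, 179, 178, 178, 178]
t=25: [203, 202, 202, 202, 202, 203, 202, 202, 202, 202]

Answer: 4
Key observation: The state at step 21, [203, 202, 202, 202, 202, 203, 202, 202, 202, 202], reappears at step 25 — and no state repeats earlier — so the cycle the system enters has period 4.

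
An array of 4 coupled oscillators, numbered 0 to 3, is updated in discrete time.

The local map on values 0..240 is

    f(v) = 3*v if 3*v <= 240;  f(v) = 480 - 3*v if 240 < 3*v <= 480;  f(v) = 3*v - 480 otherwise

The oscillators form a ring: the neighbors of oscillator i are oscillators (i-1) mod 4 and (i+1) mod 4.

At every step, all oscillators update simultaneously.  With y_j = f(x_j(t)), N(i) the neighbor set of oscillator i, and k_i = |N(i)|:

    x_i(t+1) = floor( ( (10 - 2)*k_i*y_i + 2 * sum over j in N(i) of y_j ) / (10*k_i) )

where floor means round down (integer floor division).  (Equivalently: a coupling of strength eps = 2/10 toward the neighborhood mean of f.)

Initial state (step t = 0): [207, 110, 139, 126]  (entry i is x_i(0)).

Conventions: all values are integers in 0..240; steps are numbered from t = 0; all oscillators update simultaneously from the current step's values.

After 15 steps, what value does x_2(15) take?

Simulating step by step:
t=0: [207, 110, 139, 126]
t=1: [138, 140, 75, 102]
t=2: [76, 77, 203, 168]
t=3: [207, 220, 128, 54]
t=4: [147, 167, 111, 153]
t=5: [35, 35, 121, 35]
t=6: [105, 106, 114, 106]
t=7: [164, 159, 142, 159]
t=8: [10, 9, 43, 9]
t=9: [29, 37, 108, 37]
t=10: [91, 113, 147, 113]
t=11: [193, 137, 59, 137]
t=12: [93, 82, 155, 82]
t=13: [207, 208, 58, 208]
t=14: [141, 146, 168, 146]
t=15: [54, 41, 27, 41]

Answer: x_2(15) = 27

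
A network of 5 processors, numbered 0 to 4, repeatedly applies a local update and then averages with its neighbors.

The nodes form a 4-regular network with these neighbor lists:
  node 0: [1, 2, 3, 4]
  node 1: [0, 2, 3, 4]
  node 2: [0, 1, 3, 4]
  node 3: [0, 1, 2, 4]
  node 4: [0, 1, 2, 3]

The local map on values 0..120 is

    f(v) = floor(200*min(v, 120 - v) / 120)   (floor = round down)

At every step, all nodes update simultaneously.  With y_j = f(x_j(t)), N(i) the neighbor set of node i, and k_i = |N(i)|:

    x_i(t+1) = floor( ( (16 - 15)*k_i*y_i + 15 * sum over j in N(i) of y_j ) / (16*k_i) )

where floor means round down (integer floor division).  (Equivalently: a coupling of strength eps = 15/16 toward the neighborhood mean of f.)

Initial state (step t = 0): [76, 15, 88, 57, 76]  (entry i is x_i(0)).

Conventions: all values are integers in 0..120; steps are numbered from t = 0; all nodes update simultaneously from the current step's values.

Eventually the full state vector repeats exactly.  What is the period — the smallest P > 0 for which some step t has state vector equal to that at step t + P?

Simulating step by step:
t=0: [76, 15, 88, 57, 76]
t=1: [62, 70, 65, 58, 62]
t=2: [91, 94, 92, 91, 91]
t=3: [46, 47, 46, 46, 46]
t=4: [76, 76, 76, 76, 76]
t=5: [73, 73, 73, 73, 73]
t=6: [78, 78, 78, 78, 78]
t=7: [70, 70, 70, 70, 70]
t=8: [83, 83, 83, 83, 83]
t=9: [61, 61, 61, 61, 61]
t=10: [98, 98, 98, 98, 98]
t=11: [36, 36, 36, 36, 36]
t=12: [60, 60, 60, 60, 60]
t=13: [100, 100, 100, 100, 100]
t=14: [33, 33, 33, 33, 33]
t=15: [55, 55, 55, 55, 55]
t=16: [91, 91, 91, 91, 91]
t=17: [48, 48, 48, 48, 48]
t=18: [80, 80, 80, 80, 80]
t=19: [66, 66, 66, 66, 66]
t=20: [90, 90, 90, 90, 90]
t=21: [50, 50, 50, 50, 50]
t=22: [83, 83, 83, 83, 83]

Answer: 14
Key observation: The state at step 8, [83, 83, 83, 83, 83], reappears at step 22 — and no state repeats earlier — so the cycle the system enters has period 14.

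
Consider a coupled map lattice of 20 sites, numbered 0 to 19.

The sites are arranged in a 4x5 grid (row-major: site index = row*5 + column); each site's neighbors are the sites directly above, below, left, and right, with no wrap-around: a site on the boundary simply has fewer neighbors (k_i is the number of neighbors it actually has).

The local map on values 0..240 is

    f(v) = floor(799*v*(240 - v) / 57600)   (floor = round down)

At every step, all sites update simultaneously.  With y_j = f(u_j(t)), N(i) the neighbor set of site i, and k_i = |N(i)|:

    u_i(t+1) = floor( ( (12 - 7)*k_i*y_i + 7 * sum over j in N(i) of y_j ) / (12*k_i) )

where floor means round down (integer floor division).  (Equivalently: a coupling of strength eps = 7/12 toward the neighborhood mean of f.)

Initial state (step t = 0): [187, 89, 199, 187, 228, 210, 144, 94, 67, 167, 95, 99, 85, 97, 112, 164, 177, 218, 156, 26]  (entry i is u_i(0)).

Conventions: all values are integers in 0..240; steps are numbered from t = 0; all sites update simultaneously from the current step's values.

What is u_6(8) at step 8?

Simulating step by step:
t=0: [187, 89, 199, 187, 228, 210, 144, 94, 67, 167, 95, 99, 85, 97, 112, 164, 177, 218, 156, 26]
t=1: [136, 163, 146, 117, 104, 137, 175, 173, 167, 147, 167, 185, 169, 185, 167, 172, 147, 128, 140, 142]
t=2: [189, 178, 182, 190, 194, 182, 163, 166, 170, 182, 167, 158, 162, 160, 172, 171, 176, 189, 184, 186]
t=3: [142, 151, 149, 138, 132, 153, 167, 167, 159, 148, 165, 172, 169, 167, 157, 162, 157, 147, 146, 146]
t=4: [188, 184, 185, 190, 193, 180, 172, 172, 179, 186, 172, 167, 169, 174, 181, 175, 177, 182, 185, 187]
t=5: [141, 144, 143, 135, 130, 151, 158, 157, 149, 140, 159, 164, 161, 154, 146, 157, 155, 150, 144, 141]
t=6: [190, 189, 190, 194, 196, 184, 180, 182, 188, 192, 178, 175, 178, 184, 190, 180, 180, 184, 189, 191]
t=7: [134, 135, 132, 126, 122, 143, 146, 143, 134, 127, 150, 153, 149, 139, 131, 150, 149, 143, 135, 130]
t=8: [195, 195, 196, 198, 199, 191, 190, 192, 196, 198, 187, 186, 189, 194, 197, 187, 187, 191, 195, 197]

Answer: u_6(8) = 190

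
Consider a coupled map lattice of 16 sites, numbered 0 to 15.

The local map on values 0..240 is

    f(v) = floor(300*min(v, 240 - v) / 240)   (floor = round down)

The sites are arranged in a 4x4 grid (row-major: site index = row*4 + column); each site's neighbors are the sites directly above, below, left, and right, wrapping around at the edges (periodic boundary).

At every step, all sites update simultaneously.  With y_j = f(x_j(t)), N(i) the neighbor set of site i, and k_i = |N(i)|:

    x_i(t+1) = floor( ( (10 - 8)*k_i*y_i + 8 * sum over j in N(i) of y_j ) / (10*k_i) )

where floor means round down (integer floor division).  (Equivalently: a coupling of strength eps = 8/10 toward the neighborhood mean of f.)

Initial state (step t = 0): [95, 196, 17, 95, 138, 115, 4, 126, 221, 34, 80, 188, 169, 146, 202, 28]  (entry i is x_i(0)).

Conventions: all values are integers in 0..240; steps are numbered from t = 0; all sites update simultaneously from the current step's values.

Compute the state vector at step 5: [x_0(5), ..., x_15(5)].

Answer: [123, 123, 124, 123, 121, 121, 121, 121, 121, 121, 123, 121, 122, 123, 123, 123]

Derivation:
t=0: [95, 196, 17, 95, 138, 115, 4, 126, 221, 34, 80, 188, 169, 146, 202, 28]
t=1: [101, 90, 49, 86, 110, 74, 82, 91, 69, 85, 51, 73, 76, 69, 64, 70]
t=2: [115, 95, 92, 98, 110, 109, 86, 110, 103, 86, 88, 88, 96, 95, 75, 92]
t=3: [128, 126, 111, 126, 136, 121, 121, 122, 120, 119, 105, 120, 124, 111, 110, 112]
t=4: [139, 141, 141, 141, 143, 143, 142, 143, 144, 143, 142, 143, 142, 142, 136, 142]
t=5: [123, 123, 124, 123, 121, 121, 121, 121, 121, 121, 123, 121, 122, 123, 123, 123]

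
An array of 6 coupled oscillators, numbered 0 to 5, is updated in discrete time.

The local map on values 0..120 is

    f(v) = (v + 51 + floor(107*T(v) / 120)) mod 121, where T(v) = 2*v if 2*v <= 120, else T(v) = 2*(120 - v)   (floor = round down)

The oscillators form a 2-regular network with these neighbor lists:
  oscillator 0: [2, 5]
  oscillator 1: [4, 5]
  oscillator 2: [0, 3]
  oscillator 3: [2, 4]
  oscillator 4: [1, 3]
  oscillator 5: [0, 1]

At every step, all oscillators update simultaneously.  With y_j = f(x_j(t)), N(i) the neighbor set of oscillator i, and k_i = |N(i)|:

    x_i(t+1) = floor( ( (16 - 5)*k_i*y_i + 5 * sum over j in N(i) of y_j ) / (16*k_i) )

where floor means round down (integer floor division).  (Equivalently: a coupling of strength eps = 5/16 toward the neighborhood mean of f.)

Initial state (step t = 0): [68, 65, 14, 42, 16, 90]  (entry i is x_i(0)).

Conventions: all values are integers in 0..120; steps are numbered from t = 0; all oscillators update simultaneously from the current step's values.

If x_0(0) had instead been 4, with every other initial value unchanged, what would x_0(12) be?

Simulating step by step:
t=0: [4, 65, 14, 42, 16, 90]
t=1: [67, 90, 78, 60, 87, 74]
t=2: [88, 75, 85, 91, 78, 84]
t=3: [75, 83, 75, 74, 80, 78]
t=4: [84, 79, 85, 85, 81, 81]
t=5: [78, 81, 77, 77, 79, 80]
t=6: [82, 80, 82, 82, 81, 81]
t=7: [79, 80, 79, 79, 80, 80]
t=8: [81, 81, 82, 81, 81, 81]
t=9: [79, 80, 79, 79, 80, 80]
t=10: [81, 81, 82, 81, 81, 81]
t=11: [79, 80, 79, 79, 80, 80]
t=12: [81, 81, 82, 81, 81, 81]

Answer: x_0(12) = 81
Key observation: This trace re-runs the system from the modified initial state.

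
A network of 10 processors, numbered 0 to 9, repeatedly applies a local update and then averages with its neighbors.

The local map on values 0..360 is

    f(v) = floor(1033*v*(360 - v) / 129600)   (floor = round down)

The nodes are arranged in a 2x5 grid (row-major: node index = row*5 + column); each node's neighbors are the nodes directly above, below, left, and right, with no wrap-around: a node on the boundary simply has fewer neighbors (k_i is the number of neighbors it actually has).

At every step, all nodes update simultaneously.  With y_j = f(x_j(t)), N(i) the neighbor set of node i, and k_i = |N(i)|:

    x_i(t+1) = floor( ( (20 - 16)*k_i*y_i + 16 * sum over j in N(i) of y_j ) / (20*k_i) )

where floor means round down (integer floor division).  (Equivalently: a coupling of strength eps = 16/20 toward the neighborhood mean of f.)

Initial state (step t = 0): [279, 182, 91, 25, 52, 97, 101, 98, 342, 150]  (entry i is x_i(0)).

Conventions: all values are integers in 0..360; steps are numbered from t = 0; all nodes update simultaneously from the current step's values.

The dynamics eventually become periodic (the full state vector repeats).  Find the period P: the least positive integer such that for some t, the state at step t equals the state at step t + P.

Simulating step by step:
t=0: [279, 182, 91, 25, 52, 97, 101, 98, 342, 150]
t=1: [220, 207, 179, 112, 152, 195, 218, 161, 148, 120]
t=2: [252, 250, 245, 246, 230, 247, 252, 252, 238, 246]
t=3: [219, 218, 220, 229, 226, 217, 218, 222, 222, 232]
t=4: [246, 245, 243, 242, 238, 246, 245, 244, 240, 241]
t=5: [223, 224, 225, 228, 228, 223, 224, 226, 227, 229]
t=6: [242, 242, 240, 240, 239, 242, 242, 241, 239, 239]
t=7: [227, 227, 228, 229, 229, 227, 227, 228, 229, 230]
t=8: [240, 239, 239, 239, 238, 240, 239, 239, 238, 238]
t=9: [229, 229, 230, 230, 230, 229, 229, 230, 230, 231]
t=10: [239, 238, 238, 238, 237, 239, 238, 238, 237, 237]
t=11: [230, 230, 231, 231, 231, 230, 230, 231, 231, 232]
t=12: [238, 237, 237, 237, 236, 238, 237, 237, 236, 236]
t=13: [231, 231, 232, 232, 232, 231, 231, 232, 232, 233]
t=14: [237, 236, 236, 236, 235, 237, 236, 236, 235, 235]
t=15: [232, 232, 233, 233, 233, 232, 232, 233, 233, 234]
t=16: [236, 235, 235, 235, 235, 236, 235, 235, 235, 235]
t=17: [233, 233, 234, 234, 234, 233, 233, 234, 234, 234]
t=18: [235, 235, 235, 235, 235, 235, 235, 235, 235, 235]
t=19: [234, 234, 234, 234, 234, 234, 234, 234, 234, 234]
t=20: [235, 235, 235, 235, 235, 235, 235, 235, 235, 235]

Answer: 2
Key observation: The state at step 18, [235, 235, 235, 235, 235, 235, 235, 235, 235, 235], reappears at step 20 — and no state repeats earlier — so the cycle the system enters has period 2.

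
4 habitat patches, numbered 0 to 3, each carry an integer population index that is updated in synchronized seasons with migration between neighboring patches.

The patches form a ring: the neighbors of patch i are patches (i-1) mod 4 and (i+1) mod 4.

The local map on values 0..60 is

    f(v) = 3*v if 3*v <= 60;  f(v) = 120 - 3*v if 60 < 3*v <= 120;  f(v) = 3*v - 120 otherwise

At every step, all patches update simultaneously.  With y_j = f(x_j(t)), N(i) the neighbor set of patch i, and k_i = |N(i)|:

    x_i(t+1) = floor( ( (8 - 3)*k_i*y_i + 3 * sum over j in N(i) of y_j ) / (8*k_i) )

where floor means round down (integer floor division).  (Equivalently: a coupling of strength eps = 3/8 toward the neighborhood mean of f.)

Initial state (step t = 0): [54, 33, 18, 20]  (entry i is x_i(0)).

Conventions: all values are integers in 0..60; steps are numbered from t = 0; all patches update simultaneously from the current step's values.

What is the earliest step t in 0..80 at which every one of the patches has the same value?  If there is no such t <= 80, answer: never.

Answer: 20
Key observation: Synchronization is absorbing here: once all patches are equal they stay equal, and step 20 is the first all-equal step.

Derivation:
t=0: [54, 33, 18, 20]  (not all equal)
t=1: [41, 31, 48, 55]  (not all equal)
t=2: [15, 21, 28, 33]  (not all equal)
t=3: [42, 50, 37, 28]  (not all equal)
t=4: [16, 21, 18, 25]  (not all equal)
t=5: [49, 54, 52, 47]  (not all equal)
t=6: [28, 38, 34, 24]  (not all equal)
t=7: [32, 13, 21, 40]  (not all equal)
t=8: [22, 39, 42, 15]  (not all equal)
t=9: [42, 13, 12, 39]  (not all equal)
t=10: [11, 32, 30, 9]  (not all equal)
t=11: [30, 26, 28, 28]  (not all equal)
t=12: [33, 38, 37, 34]  (not all equal)
t=13: [17, 9, 10, 16]  (not all equal)
t=14: [45, 32, 32, 45]  (not all equal)
t=15: [16, 22, 22, 16]  (not all equal)
t=16: [49, 52, 52, 49]  (not all equal)
t=17: [28, 34, 34, 28]  (not all equal)
t=18: [32, 21, 21, 32]  (not all equal)
t=19: [30, 50, 50, 30]  (not all equal)
t=20: [30, 30, 30, 30]  (all equal)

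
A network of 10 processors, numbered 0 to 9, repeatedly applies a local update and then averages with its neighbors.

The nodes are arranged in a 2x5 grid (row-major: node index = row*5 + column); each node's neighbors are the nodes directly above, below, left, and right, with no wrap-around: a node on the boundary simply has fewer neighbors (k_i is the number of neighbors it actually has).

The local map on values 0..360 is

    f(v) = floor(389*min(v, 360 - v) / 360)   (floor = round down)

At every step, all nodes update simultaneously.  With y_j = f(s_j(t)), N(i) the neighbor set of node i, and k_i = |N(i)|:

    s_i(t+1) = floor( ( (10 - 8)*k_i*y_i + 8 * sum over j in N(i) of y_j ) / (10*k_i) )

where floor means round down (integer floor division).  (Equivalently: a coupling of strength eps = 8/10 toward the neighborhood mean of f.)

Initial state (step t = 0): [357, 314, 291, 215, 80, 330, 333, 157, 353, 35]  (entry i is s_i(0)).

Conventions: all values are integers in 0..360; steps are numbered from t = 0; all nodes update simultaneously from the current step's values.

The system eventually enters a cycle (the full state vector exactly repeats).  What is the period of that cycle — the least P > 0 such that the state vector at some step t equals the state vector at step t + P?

Answer: 2
Key observation: The state at step 18, [183, 185, 188, 190, 191, 183, 185, 188, 190, 191], reappears at step 20 — and no state repeats earlier — so the cycle the system enters has period 2.

Derivation:
t=0: [357, 314, 291, 215, 80, 330, 333, 157, 353, 35]
t=1: [33, 38, 114, 75, 94, 19, 72, 63, 97, 44]
t=2: [31, 70, 75, 103, 71, 48, 49, 94, 73, 91]
t=3: [57, 59, 92, 84, 98, 44, 70, 76, 98, 81]
t=4: [56, 75, 82, 100, 91, 63, 66, 90, 90, 101]
t=5: [71, 74, 93, 97, 106, 66, 79, 87, 103, 99]
t=6: [75, 85, 93, 107, 106, 78, 82, 97, 103, 111]
t=7: [86, 89, 102, 109, 116, 84, 92, 100, 112, 113]
t=8: [92, 99, 107, 118, 120, 94, 98, 109, 116, 122]
t=9: [102, 106, 116, 123, 129, 101, 107, 115, 125, 127]
t=10: [111, 116, 123, 132, 135, 111, 115, 124, 131, 137]
t=11: [121, 125, 133, 139, 145, 121, 125, 132, 141, 144]
t=12: [132, 135, 142, 150, 153, 132, 135, 143, 149, 154]
t=13: [143, 146, 153, 160, 164, 143, 146, 153, 160, 163]
t=14: [155, 158, 164, 171, 174, 155, 158, 164, 171, 174]
t=15: [168, 171, 177, 183, 186, 168, 171, 177, 183, 186]
t=16: [182, 185, 189, 190, 189, 182, 185, 189, 190, 189]
t=17: [190, 188, 185, 183, 183, 190, 188, 185, 183, 183]
t=18: [183, 185, 188, 190, 191, 183, 185, 188, 190, 191]
t=19: [190, 188, 185, 183, 182, 190, 188, 185, 183, 182]
t=20: [183, 185, 188, 190, 191, 183, 185, 188, 190, 191]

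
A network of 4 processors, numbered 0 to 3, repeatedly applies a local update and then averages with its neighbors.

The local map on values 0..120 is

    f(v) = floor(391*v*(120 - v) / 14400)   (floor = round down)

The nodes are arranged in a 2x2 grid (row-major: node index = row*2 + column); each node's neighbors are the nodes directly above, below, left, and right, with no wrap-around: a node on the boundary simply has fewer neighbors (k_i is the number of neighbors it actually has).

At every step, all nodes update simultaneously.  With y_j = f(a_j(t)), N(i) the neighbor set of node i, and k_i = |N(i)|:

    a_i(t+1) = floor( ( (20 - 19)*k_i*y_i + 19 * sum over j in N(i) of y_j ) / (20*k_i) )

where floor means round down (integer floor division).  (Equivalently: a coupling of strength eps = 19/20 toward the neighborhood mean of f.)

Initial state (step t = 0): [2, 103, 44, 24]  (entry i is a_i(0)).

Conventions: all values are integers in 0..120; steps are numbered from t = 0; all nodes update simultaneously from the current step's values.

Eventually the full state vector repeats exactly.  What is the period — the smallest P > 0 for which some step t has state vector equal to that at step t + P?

Simulating step by step:
t=0: [2, 103, 44, 24]
t=1: [65, 34, 36, 68]
t=2: [81, 95, 95, 81]
t=3: [65, 83, 83, 65]
t=4: [83, 96, 96, 83]
t=5: [63, 81, 81, 63]
t=6: [85, 96, 96, 85]
t=7: [62, 79, 79, 62]
t=8: [87, 96, 96, 87]
t=9: [62, 76, 76, 62]
t=10: [90, 96, 96, 90]
t=11: [62, 72, 72, 62]
t=12: [93, 96, 96, 93]
t=13: [62, 67, 67, 62]
t=14: [96, 96, 96, 96]
t=15: [62, 62, 62, 62]
t=16: [97, 97, 97, 97]
t=17: [60, 60, 60, 60]
t=18: [97, 97, 97, 97]

Answer: 2
Key observation: The state at step 16, [97, 97, 97, 97], reappears at step 18 — and no state repeats earlier — so the cycle the system enters has period 2.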